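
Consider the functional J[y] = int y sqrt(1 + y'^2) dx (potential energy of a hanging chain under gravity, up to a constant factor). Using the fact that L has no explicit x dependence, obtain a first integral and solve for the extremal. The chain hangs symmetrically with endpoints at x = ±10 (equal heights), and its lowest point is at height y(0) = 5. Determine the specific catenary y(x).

The Lagrangian L(y, y') = y sqrt(1 + y'^2) has no explicit x dependence, so the Beltrami identity applies:
    L − y' ∂L/∂y' = C.
Compute ∂L/∂y' = y · y' / sqrt(1 + y'^2). Then
    L − y' ∂L/∂y'
    = y sqrt(1 + y'^2) − y · y'^2 / sqrt(1 + y'^2)
    = y (1 + y'^2 − y'^2) / sqrt(1 + y'^2)
    = y / sqrt(1 + y'^2) = C.
Squaring gives y^2 = C^2 (1 + y'^2), i.e.
    y'^2 = y^2 / C^2 − 1.
Separating variables,
    dy / sqrt(y^2 − C^2) = dx / C,
and integrating gives arccosh(y / C) = (x − a)/C, so
    y(x) = C cosh((x − a)/C),
the catenary. The constants C and a are fixed by the two endpoint conditions (and, for the hanging-chain problem, the length constraint selects C).
Now fit the given data. The endpoints x = ±10 are symmetric at equal height, so the catenary is even about its minimum: a = 0 and y(x) = C cosh(x/C). The lowest point is y(0) = C cosh(0) = C, and we are told y(0) = 5, so C = 5. Therefore
    y(x) = 5 cosh(x/5),
and at the endpoints
    y(±10) = 5 cosh(10/5).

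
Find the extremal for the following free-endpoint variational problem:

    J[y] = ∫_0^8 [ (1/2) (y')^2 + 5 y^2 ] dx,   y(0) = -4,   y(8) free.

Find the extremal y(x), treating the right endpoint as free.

The Lagrangian L = (1/2) (y')^2 + 5 y^2 gives
    ∂L/∂y = 10 y,   ∂L/∂y' = y'.
Euler-Lagrange: y'' − 10 y = 0.
With k = sqrt(10), the general solution is
    y(x) = A cosh(sqrt(10) x) + B sinh(sqrt(10) x).
Fixed left endpoint y(0) = -4 ⇒ A = -4.
The right endpoint x = 8 is free, so the natural (transversality) condition is ∂L/∂y' |_{x=8} = 0, i.e. y'(8) = 0.
Compute y'(x) = A k sinh(k x) + B k cosh(k x), so
    y'(8) = A k sinh(k·8) + B k cosh(k·8) = 0
    ⇒ B = −A tanh(k·8) = 4 tanh(sqrt(10)·8).
Therefore the extremal is
    y(x) = −4 cosh(sqrt(10) x) + 4 tanh(sqrt(10)·8) sinh(sqrt(10) x).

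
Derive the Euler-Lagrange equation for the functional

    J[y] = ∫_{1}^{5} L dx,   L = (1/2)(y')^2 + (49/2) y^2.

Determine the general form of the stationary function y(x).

The Lagrangian is L = (1/2)(y')^2 + (49/2) y^2.
∂L/∂y = 49y.
∂L/∂y' = y'.
The Euler-Lagrange equation d/dx(∂L/∂y') − ∂L/∂y = 0 becomes:
    y'' - 49 y = 0
General solution: y(x) = A e^(7x) + B e^(-7x), where A and B are arbitrary constants fixed by the endpoint conditions.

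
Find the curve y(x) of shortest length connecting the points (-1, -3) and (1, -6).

Arc-length functional: J[y] = ∫ sqrt(1 + (y')^2) dx.
Lagrangian L = sqrt(1 + (y')^2) has no explicit y dependence, so ∂L/∂y = 0 and the Euler-Lagrange equation gives
    d/dx( y' / sqrt(1 + (y')^2) ) = 0  ⇒  y' / sqrt(1 + (y')^2) = const.
Hence y' is constant, so y(x) is affine.
Fitting the endpoints (-1, -3) and (1, -6):
    slope m = ((-6) − (-3)) / (1 − (-1)) = -3/2,
    intercept c = (-3) − m·(-1) = -9/2.
Extremal: y(x) = (-3/2) x - 9/2.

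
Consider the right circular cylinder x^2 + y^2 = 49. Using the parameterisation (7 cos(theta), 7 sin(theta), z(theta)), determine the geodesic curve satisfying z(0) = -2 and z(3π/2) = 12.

Parameterise the cylinder of radius R = 7 as
    r(θ) = (7 cos θ, 7 sin θ, z(θ)).
The arc-length element is
    ds = sqrt(49 + (dz/dθ)^2) dθ,
so the Lagrangian is L = sqrt(49 + z'^2).
L depends on z' only, not on z or θ, so ∂L/∂z = 0 and
    ∂L/∂z' = z' / sqrt(49 + z'^2).
The Euler-Lagrange equation gives
    d/dθ( z' / sqrt(49 + z'^2) ) = 0,
so z' is constant. Integrating once:
    z(θ) = a θ + b,
a helix on the cylinder (a straight line when the cylinder is unrolled). The constants a, b are determined by the endpoint conditions.
With endpoint conditions z(0) = -2 and z(3π/2) = 12: from z(0) = b we get b = -2, and a·3π/2 + -2 = 12 gives a = 28/(3π), so
    z(θ) = (28/(3π)) θ − 2.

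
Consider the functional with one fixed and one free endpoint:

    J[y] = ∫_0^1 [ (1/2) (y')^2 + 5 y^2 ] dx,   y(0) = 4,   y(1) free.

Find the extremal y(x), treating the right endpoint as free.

The Lagrangian L = (1/2) (y')^2 + 5 y^2 gives
    ∂L/∂y = 10 y,   ∂L/∂y' = y'.
Euler-Lagrange: y'' − 10 y = 0.
With k = sqrt(10), the general solution is
    y(x) = A cosh(sqrt(10) x) + B sinh(sqrt(10) x).
Fixed left endpoint y(0) = 4 ⇒ A = 4.
The right endpoint x = 1 is free, so the natural (transversality) condition is ∂L/∂y' |_{x=1} = 0, i.e. y'(1) = 0.
Compute y'(x) = A k sinh(k x) + B k cosh(k x), so
    y'(1) = A k sinh(k·1) + B k cosh(k·1) = 0
    ⇒ B = −A tanh(k·1) = − 4 tanh(sqrt(10)·1).
Therefore the extremal is
    y(x) = 4 cosh(sqrt(10) x) − 4 tanh(sqrt(10)·1) sinh(sqrt(10) x).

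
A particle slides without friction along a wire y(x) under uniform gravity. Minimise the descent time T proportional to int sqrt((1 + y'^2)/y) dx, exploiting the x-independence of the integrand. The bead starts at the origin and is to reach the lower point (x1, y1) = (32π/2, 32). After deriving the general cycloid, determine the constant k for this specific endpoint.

The Lagrangian L = sqrt((1 + y'^2) / y) has no explicit x dependence, so the Beltrami identity applies:
    L − y' ∂L/∂y' = C.
Compute ∂L/∂y' = y' / sqrt(y (1 + y'^2)).
Substitute:
    sqrt((1 + y'^2)/y) − y'·y' / sqrt(y (1 + y'^2))
    = (1 + y'^2) / sqrt(y (1 + y'^2)) − y'^2 / sqrt(y (1 + y'^2))
    = 1 / sqrt(y (1 + y'^2)) = C.
Squaring and rearranging gives the first integral
    y (1 + y'^2) = 1/C^2 =: k   (constant).
Solving this first-order ODE by the substitution
    y = (k/2)(1 − cos θ)
yields the cycloid parameterisation
    x(θ) = (k/2)(θ − sin θ),   y(θ) = (k/2)(1 − cos θ).
The constant k is fixed by the endpoint condition.
Now fit the given lower endpoint (x1, y1) = (32π/2, 32). At the bottom of the first arch (θ = π), the parametric equations give
    y(π) = (k/2)(1 − cos π) = k,
    x(π) = (k/2)(π − sin π) = kπ/2.
Matching y(π) = 32 gives k = 32, consistent with x(π) = 32π/2. Therefore the specific cycloid is
    x(θ) = (32/2)(θ − sin θ),   y(θ) = (32/2)(1 − cos θ).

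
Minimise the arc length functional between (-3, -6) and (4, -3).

Arc-length functional: J[y] = ∫ sqrt(1 + (y')^2) dx.
Lagrangian L = sqrt(1 + (y')^2) has no explicit y dependence, so ∂L/∂y = 0 and the Euler-Lagrange equation gives
    d/dx( y' / sqrt(1 + (y')^2) ) = 0  ⇒  y' / sqrt(1 + (y')^2) = const.
Hence y' is constant, so y(x) is affine.
Fitting the endpoints (-3, -6) and (4, -3):
    slope m = ((-3) − (-6)) / (4 − (-3)) = 3/7,
    intercept c = (-6) − m·(-3) = -33/7.
Extremal: y(x) = (3/7) x - 33/7.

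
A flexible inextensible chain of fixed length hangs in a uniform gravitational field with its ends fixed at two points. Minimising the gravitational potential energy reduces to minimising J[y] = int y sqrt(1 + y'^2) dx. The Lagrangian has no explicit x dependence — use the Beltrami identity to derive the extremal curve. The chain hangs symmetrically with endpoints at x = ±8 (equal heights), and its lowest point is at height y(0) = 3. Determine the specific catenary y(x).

The Lagrangian L(y, y') = y sqrt(1 + y'^2) has no explicit x dependence, so the Beltrami identity applies:
    L − y' ∂L/∂y' = C.
Compute ∂L/∂y' = y · y' / sqrt(1 + y'^2). Then
    L − y' ∂L/∂y'
    = y sqrt(1 + y'^2) − y · y'^2 / sqrt(1 + y'^2)
    = y (1 + y'^2 − y'^2) / sqrt(1 + y'^2)
    = y / sqrt(1 + y'^2) = C.
Squaring gives y^2 = C^2 (1 + y'^2), i.e.
    y'^2 = y^2 / C^2 − 1.
Separating variables,
    dy / sqrt(y^2 − C^2) = dx / C,
and integrating gives arccosh(y / C) = (x − a)/C, so
    y(x) = C cosh((x − a)/C),
the catenary. The constants C and a are fixed by the two endpoint conditions (and, for the hanging-chain problem, the length constraint selects C).
Now fit the given data. The endpoints x = ±8 are symmetric at equal height, so the catenary is even about its minimum: a = 0 and y(x) = C cosh(x/C). The lowest point is y(0) = C cosh(0) = C, and we are told y(0) = 3, so C = 3. Therefore
    y(x) = 3 cosh(x/3),
and at the endpoints
    y(±8) = 3 cosh(8/3).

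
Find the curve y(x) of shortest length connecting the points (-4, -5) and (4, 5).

Arc-length functional: J[y] = ∫ sqrt(1 + (y')^2) dx.
Lagrangian L = sqrt(1 + (y')^2) has no explicit y dependence, so ∂L/∂y = 0 and the Euler-Lagrange equation gives
    d/dx( y' / sqrt(1 + (y')^2) ) = 0  ⇒  y' / sqrt(1 + (y')^2) = const.
Hence y' is constant, so y(x) is affine.
Fitting the endpoints (-4, -5) and (4, 5):
    slope m = (5 − (-5)) / (4 − (-4)) = 5/4,
    intercept c = (-5) − m·(-4) = 0.
Extremal: y(x) = (5/4) x.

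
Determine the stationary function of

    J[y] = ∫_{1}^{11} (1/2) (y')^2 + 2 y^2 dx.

The Lagrangian is L = (1/2) (y')^2 + 2 y^2.
Compute ∂L/∂y = 4y, ∂L/∂y' = y'.
The Euler-Lagrange equation d/dx(∂L/∂y') − ∂L/∂y = 0 reduces to
    y'' − 4 y = 0.
Its general solution is
    y(x) = A e^(2x) + B e^(−2x),
with A, B fixed by the endpoint conditions.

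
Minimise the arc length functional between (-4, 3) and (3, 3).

Arc-length functional: J[y] = ∫ sqrt(1 + (y')^2) dx.
Lagrangian L = sqrt(1 + (y')^2) has no explicit y dependence, so ∂L/∂y = 0 and the Euler-Lagrange equation gives
    d/dx( y' / sqrt(1 + (y')^2) ) = 0  ⇒  y' / sqrt(1 + (y')^2) = const.
Hence y' is constant, so y(x) is affine.
Fitting the endpoints (-4, 3) and (3, 3):
    slope m = (3 − 3) / (3 − (-4)) = 0,
    intercept c = 3 − m·(-4) = 3.
Extremal: y(x) = 3.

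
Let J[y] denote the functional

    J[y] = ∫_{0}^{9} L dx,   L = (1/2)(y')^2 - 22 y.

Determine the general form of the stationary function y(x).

The Lagrangian is L = (1/2)(y')^2 - 22 y.
∂L/∂y = -22.
∂L/∂y' = y'.
The Euler-Lagrange equation d/dx(∂L/∂y') − ∂L/∂y = 0 becomes:
    y'' + 22 = 0
General solution: y(x) = -11 x^2 + A x + B, where A and B are arbitrary constants fixed by the endpoint conditions.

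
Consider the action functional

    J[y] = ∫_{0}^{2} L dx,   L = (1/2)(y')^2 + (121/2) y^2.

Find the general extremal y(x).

The Lagrangian is L = (1/2)(y')^2 + (121/2) y^2.
∂L/∂y = 121y.
∂L/∂y' = y'.
The Euler-Lagrange equation d/dx(∂L/∂y') − ∂L/∂y = 0 becomes:
    y'' - 121 y = 0
General solution: y(x) = A e^(11x) + B e^(-11x), where A and B are arbitrary constants fixed by the endpoint conditions.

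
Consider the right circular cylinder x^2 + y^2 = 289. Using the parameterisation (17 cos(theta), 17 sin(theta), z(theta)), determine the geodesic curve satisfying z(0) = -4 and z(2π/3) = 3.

Parameterise the cylinder of radius R = 17 as
    r(θ) = (17 cos θ, 17 sin θ, z(θ)).
The arc-length element is
    ds = sqrt(289 + (dz/dθ)^2) dθ,
so the Lagrangian is L = sqrt(289 + z'^2).
L depends on z' only, not on z or θ, so ∂L/∂z = 0 and
    ∂L/∂z' = z' / sqrt(289 + z'^2).
The Euler-Lagrange equation gives
    d/dθ( z' / sqrt(289 + z'^2) ) = 0,
so z' is constant. Integrating once:
    z(θ) = a θ + b,
a helix on the cylinder (a straight line when the cylinder is unrolled). The constants a, b are determined by the endpoint conditions.
With endpoint conditions z(0) = -4 and z(2π/3) = 3: from z(0) = b we get b = -4, and a·2π/3 + -4 = 3 gives a = 21/(2π), so
    z(θ) = (21/(2π)) θ − 4.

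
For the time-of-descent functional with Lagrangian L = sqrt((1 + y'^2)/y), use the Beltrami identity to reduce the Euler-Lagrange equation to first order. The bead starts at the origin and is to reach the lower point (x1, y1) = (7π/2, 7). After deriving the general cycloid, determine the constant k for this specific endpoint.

The Lagrangian L = sqrt((1 + y'^2) / y) has no explicit x dependence, so the Beltrami identity applies:
    L − y' ∂L/∂y' = C.
Compute ∂L/∂y' = y' / sqrt(y (1 + y'^2)).
Substitute:
    sqrt((1 + y'^2)/y) − y'·y' / sqrt(y (1 + y'^2))
    = (1 + y'^2) / sqrt(y (1 + y'^2)) − y'^2 / sqrt(y (1 + y'^2))
    = 1 / sqrt(y (1 + y'^2)) = C.
Squaring and rearranging gives the first integral
    y (1 + y'^2) = 1/C^2 =: k   (constant).
Solving this first-order ODE by the substitution
    y = (k/2)(1 − cos θ)
yields the cycloid parameterisation
    x(θ) = (k/2)(θ − sin θ),   y(θ) = (k/2)(1 − cos θ).
The constant k is fixed by the endpoint condition.
Now fit the given lower endpoint (x1, y1) = (7π/2, 7). At the bottom of the first arch (θ = π), the parametric equations give
    y(π) = (k/2)(1 − cos π) = k,
    x(π) = (k/2)(π − sin π) = kπ/2.
Matching y(π) = 7 gives k = 7, consistent with x(π) = 7π/2. Therefore the specific cycloid is
    x(θ) = (7/2)(θ − sin θ),   y(θ) = (7/2)(1 − cos θ).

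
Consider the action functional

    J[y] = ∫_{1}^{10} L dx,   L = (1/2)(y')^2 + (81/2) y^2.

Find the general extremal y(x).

The Lagrangian is L = (1/2)(y')^2 + (81/2) y^2.
∂L/∂y = 81y.
∂L/∂y' = y'.
The Euler-Lagrange equation d/dx(∂L/∂y') − ∂L/∂y = 0 becomes:
    y'' - 81 y = 0
General solution: y(x) = A e^(9x) + B e^(-9x), where A and B are arbitrary constants fixed by the endpoint conditions.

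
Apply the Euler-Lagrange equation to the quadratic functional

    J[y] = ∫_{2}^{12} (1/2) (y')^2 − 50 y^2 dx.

The Lagrangian is L = (1/2) (y')^2 − 50 y^2.
Compute ∂L/∂y = -100y, ∂L/∂y' = y'.
The Euler-Lagrange equation d/dx(∂L/∂y') − ∂L/∂y = 0 reduces to
    y'' + 100 y = 0.
Its general solution is
    y(x) = A sin(10x) + B cos(10x),
with A, B fixed by the endpoint conditions.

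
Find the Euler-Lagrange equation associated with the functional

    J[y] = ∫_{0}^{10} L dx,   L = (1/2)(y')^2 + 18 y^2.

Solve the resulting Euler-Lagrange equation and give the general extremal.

The Lagrangian is L = (1/2)(y')^2 + 18 y^2.
∂L/∂y = 36y.
∂L/∂y' = y'.
The Euler-Lagrange equation d/dx(∂L/∂y') − ∂L/∂y = 0 becomes:
    y'' - 36 y = 0
General solution: y(x) = A e^(6x) + B e^(-6x), where A and B are arbitrary constants fixed by the endpoint conditions.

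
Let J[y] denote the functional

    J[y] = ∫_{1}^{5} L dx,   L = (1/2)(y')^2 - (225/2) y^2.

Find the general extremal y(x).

The Lagrangian is L = (1/2)(y')^2 - (225/2) y^2.
∂L/∂y = -225y.
∂L/∂y' = y'.
The Euler-Lagrange equation d/dx(∂L/∂y') − ∂L/∂y = 0 becomes:
    y'' + 225 y = 0
General solution: y(x) = A sin(15x) + B cos(15x), where A and B are arbitrary constants fixed by the endpoint conditions.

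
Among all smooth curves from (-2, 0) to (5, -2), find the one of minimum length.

Arc-length functional: J[y] = ∫ sqrt(1 + (y')^2) dx.
Lagrangian L = sqrt(1 + (y')^2) has no explicit y dependence, so ∂L/∂y = 0 and the Euler-Lagrange equation gives
    d/dx( y' / sqrt(1 + (y')^2) ) = 0  ⇒  y' / sqrt(1 + (y')^2) = const.
Hence y' is constant, so y(x) is affine.
Fitting the endpoints (-2, 0) and (5, -2):
    slope m = ((-2) − 0) / (5 − (-2)) = -2/7,
    intercept c = 0 − m·(-2) = -4/7.
Extremal: y(x) = (-2/7) x - 4/7.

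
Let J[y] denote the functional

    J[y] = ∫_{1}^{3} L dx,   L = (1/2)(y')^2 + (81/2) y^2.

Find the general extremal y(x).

The Lagrangian is L = (1/2)(y')^2 + (81/2) y^2.
∂L/∂y = 81y.
∂L/∂y' = y'.
The Euler-Lagrange equation d/dx(∂L/∂y') − ∂L/∂y = 0 becomes:
    y'' - 81 y = 0
General solution: y(x) = A e^(9x) + B e^(-9x), where A and B are arbitrary constants fixed by the endpoint conditions.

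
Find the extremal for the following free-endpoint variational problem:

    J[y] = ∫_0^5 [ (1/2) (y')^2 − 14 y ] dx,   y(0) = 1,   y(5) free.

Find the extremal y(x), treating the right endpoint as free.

The Lagrangian L = (1/2) (y')^2 − 14 y gives
    ∂L/∂y = −14,   ∂L/∂y' = y'.
Euler-Lagrange: d/dx(y') − (−14) = 0, i.e. y'' + 14 = 0, so
    y(x) = −(14/2) x^2 + C1 x + C2.
Fixed left endpoint y(0) = 1 ⇒ C2 = 1.
The right endpoint x = 5 is free, so the natural (transversality) condition is ∂L/∂y' |_{x=5} = 0, i.e. y'(5) = 0.
Compute y'(x) = −14 x + C1, so y'(5) = −70 + C1 = 0 ⇒ C1 = 70.
Therefore the extremal is
    y(x) = −7 x^2 + 70 x + 1.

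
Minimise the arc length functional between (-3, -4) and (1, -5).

Arc-length functional: J[y] = ∫ sqrt(1 + (y')^2) dx.
Lagrangian L = sqrt(1 + (y')^2) has no explicit y dependence, so ∂L/∂y = 0 and the Euler-Lagrange equation gives
    d/dx( y' / sqrt(1 + (y')^2) ) = 0  ⇒  y' / sqrt(1 + (y')^2) = const.
Hence y' is constant, so y(x) is affine.
Fitting the endpoints (-3, -4) and (1, -5):
    slope m = ((-5) − (-4)) / (1 − (-3)) = -1/4,
    intercept c = (-4) − m·(-3) = -19/4.
Extremal: y(x) = (-1/4) x - 19/4.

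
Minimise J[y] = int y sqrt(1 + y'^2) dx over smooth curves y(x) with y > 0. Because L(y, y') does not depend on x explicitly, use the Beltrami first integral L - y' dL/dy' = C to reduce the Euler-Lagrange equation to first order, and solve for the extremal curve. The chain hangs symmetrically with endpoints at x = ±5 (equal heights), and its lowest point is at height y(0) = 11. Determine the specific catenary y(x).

The Lagrangian L(y, y') = y sqrt(1 + y'^2) has no explicit x dependence, so the Beltrami identity applies:
    L − y' ∂L/∂y' = C.
Compute ∂L/∂y' = y · y' / sqrt(1 + y'^2). Then
    L − y' ∂L/∂y'
    = y sqrt(1 + y'^2) − y · y'^2 / sqrt(1 + y'^2)
    = y (1 + y'^2 − y'^2) / sqrt(1 + y'^2)
    = y / sqrt(1 + y'^2) = C.
Squaring gives y^2 = C^2 (1 + y'^2), i.e.
    y'^2 = y^2 / C^2 − 1.
Separating variables,
    dy / sqrt(y^2 − C^2) = dx / C,
and integrating gives arccosh(y / C) = (x − a)/C, so
    y(x) = C cosh((x − a)/C),
the catenary. The constants C and a are fixed by the two endpoint conditions (and, for the hanging-chain problem, the length constraint selects C).
Now fit the given data. The endpoints x = ±5 are symmetric at equal height, so the catenary is even about its minimum: a = 0 and y(x) = C cosh(x/C). The lowest point is y(0) = C cosh(0) = C, and we are told y(0) = 11, so C = 11. Therefore
    y(x) = 11 cosh(x/11),
and at the endpoints
    y(±5) = 11 cosh(5/11).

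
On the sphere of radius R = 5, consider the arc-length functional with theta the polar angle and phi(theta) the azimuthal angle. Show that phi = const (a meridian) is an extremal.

On the sphere of radius R = 5 with spherical coordinates (θ, φ), the induced metric is
    ds^2 = 25(dθ^2 + sin^2(θ) dφ^2).
Using θ as the parameter, the arc-length functional becomes
    J[φ] = ∫ 5 sqrt(1 + sin^2(θ) (dφ/dθ)^2) dθ.
So L = 5 sqrt(1 + sin^2(θ) φ'^2). Compute
    ∂L/∂φ = 0  (L has no explicit φ dependence),
    ∂L/∂φ' = 5 sin^2(θ) φ' / sqrt(1 + sin^2(θ) φ'^2).
For the candidate φ(θ) = c (constant), φ' = 0, so ∂L/∂φ' evaluated along the candidate vanishes, and ∂L/∂φ is identically zero. Hence
    d/dθ(∂L/∂φ') − ∂L/∂φ = 0
is satisfied. Therefore meridians φ = const are extremals of arc length — they are geodesics on the sphere.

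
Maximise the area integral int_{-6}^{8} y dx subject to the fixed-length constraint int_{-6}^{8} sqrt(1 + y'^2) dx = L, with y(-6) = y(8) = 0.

Set up the augmented Lagrangian using a multiplier λ for the length constraint:
    F(y, y') = y − λ sqrt(1 + y'^2).
F has no explicit x dependence, so the Beltrami identity yields a first integral
    F − y' ∂F/∂y' = C.
Compute ∂F/∂y' = −λ y' / sqrt(1 + y'^2). Then
    y − λ sqrt(1 + y'^2) + λ y'^2 / sqrt(1 + y'^2) = C
    ⇒  y − λ / sqrt(1 + y'^2) = C.
Solving for y' and integrating gives
    (x − a)^2 + (y − b)^2 = λ^2,
a circular arc of radius λ. The constants a, b are determined by the endpoint conditions y(-6) = y(8) = 0, and λ is fixed implicitly by the length constraint
    ∫_{-6}^{8} sqrt(1 + y'^2) dx = L.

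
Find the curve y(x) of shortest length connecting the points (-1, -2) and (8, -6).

Arc-length functional: J[y] = ∫ sqrt(1 + (y')^2) dx.
Lagrangian L = sqrt(1 + (y')^2) has no explicit y dependence, so ∂L/∂y = 0 and the Euler-Lagrange equation gives
    d/dx( y' / sqrt(1 + (y')^2) ) = 0  ⇒  y' / sqrt(1 + (y')^2) = const.
Hence y' is constant, so y(x) is affine.
Fitting the endpoints (-1, -2) and (8, -6):
    slope m = ((-6) − (-2)) / (8 − (-1)) = -4/9,
    intercept c = (-2) − m·(-1) = -22/9.
Extremal: y(x) = (-4/9) x - 22/9.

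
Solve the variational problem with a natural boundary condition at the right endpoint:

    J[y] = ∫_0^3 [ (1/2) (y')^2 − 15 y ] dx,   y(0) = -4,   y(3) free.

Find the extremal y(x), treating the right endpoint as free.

The Lagrangian L = (1/2) (y')^2 − 15 y gives
    ∂L/∂y = −15,   ∂L/∂y' = y'.
Euler-Lagrange: d/dx(y') − (−15) = 0, i.e. y'' + 15 = 0, so
    y(x) = −(15/2) x^2 + C1 x + C2.
Fixed left endpoint y(0) = -4 ⇒ C2 = -4.
The right endpoint x = 3 is free, so the natural (transversality) condition is ∂L/∂y' |_{x=3} = 0, i.e. y'(3) = 0.
Compute y'(x) = −15 x + C1, so y'(3) = −45 + C1 = 0 ⇒ C1 = 45.
Therefore the extremal is
    y(x) = −(15/2) x^2 + 45 x − 4.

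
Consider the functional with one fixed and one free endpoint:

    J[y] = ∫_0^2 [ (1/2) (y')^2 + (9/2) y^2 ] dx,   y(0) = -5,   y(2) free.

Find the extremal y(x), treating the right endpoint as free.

The Lagrangian L = (1/2) (y')^2 + (9/2) y^2 gives
    ∂L/∂y = 9 y,   ∂L/∂y' = y'.
Euler-Lagrange: y'' − 9 y = 0.
With k = 3, the general solution is
    y(x) = A cosh(3 x) + B sinh(3 x).
Fixed left endpoint y(0) = -5 ⇒ A = -5.
The right endpoint x = 2 is free, so the natural (transversality) condition is ∂L/∂y' |_{x=2} = 0, i.e. y'(2) = 0.
Compute y'(x) = A k sinh(k x) + B k cosh(k x), so
    y'(2) = A k sinh(k·2) + B k cosh(k·2) = 0
    ⇒ B = −A tanh(k·2) = 5 tanh(3·2).
Therefore the extremal is
    y(x) = −5 cosh(3 x) + 5 tanh(3·2) sinh(3 x).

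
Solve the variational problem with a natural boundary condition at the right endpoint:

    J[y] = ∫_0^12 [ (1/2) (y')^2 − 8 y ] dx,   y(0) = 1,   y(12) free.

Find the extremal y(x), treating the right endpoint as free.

The Lagrangian L = (1/2) (y')^2 − 8 y gives
    ∂L/∂y = −8,   ∂L/∂y' = y'.
Euler-Lagrange: d/dx(y') − (−8) = 0, i.e. y'' + 8 = 0, so
    y(x) = −(8/2) x^2 + C1 x + C2.
Fixed left endpoint y(0) = 1 ⇒ C2 = 1.
The right endpoint x = 12 is free, so the natural (transversality) condition is ∂L/∂y' |_{x=12} = 0, i.e. y'(12) = 0.
Compute y'(x) = −8 x + C1, so y'(12) = −96 + C1 = 0 ⇒ C1 = 96.
Therefore the extremal is
    y(x) = −4 x^2 + 96 x + 1.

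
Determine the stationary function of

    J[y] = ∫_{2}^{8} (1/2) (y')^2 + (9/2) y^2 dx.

The Lagrangian is L = (1/2) (y')^2 + (9/2) y^2.
Compute ∂L/∂y = 9y, ∂L/∂y' = y'.
The Euler-Lagrange equation d/dx(∂L/∂y') − ∂L/∂y = 0 reduces to
    y'' − 9 y = 0.
Its general solution is
    y(x) = A e^(3x) + B e^(−3x),
with A, B fixed by the endpoint conditions.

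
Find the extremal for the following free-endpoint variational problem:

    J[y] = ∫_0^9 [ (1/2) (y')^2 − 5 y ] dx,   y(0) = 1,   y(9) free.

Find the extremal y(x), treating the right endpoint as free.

The Lagrangian L = (1/2) (y')^2 − 5 y gives
    ∂L/∂y = −5,   ∂L/∂y' = y'.
Euler-Lagrange: d/dx(y') − (−5) = 0, i.e. y'' + 5 = 0, so
    y(x) = −(5/2) x^2 + C1 x + C2.
Fixed left endpoint y(0) = 1 ⇒ C2 = 1.
The right endpoint x = 9 is free, so the natural (transversality) condition is ∂L/∂y' |_{x=9} = 0, i.e. y'(9) = 0.
Compute y'(x) = −5 x + C1, so y'(9) = −45 + C1 = 0 ⇒ C1 = 45.
Therefore the extremal is
    y(x) = −(5/2) x^2 + 45 x + 1.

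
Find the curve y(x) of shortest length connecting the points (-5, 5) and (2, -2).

Arc-length functional: J[y] = ∫ sqrt(1 + (y')^2) dx.
Lagrangian L = sqrt(1 + (y')^2) has no explicit y dependence, so ∂L/∂y = 0 and the Euler-Lagrange equation gives
    d/dx( y' / sqrt(1 + (y')^2) ) = 0  ⇒  y' / sqrt(1 + (y')^2) = const.
Hence y' is constant, so y(x) is affine.
Fitting the endpoints (-5, 5) and (2, -2):
    slope m = ((-2) − 5) / (2 − (-5)) = -1,
    intercept c = 5 − m·(-5) = 0.
Extremal: y(x) = -x.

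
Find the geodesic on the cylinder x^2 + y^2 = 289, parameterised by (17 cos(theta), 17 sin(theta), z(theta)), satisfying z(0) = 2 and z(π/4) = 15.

Parameterise the cylinder of radius R = 17 as
    r(θ) = (17 cos θ, 17 sin θ, z(θ)).
The arc-length element is
    ds = sqrt(289 + (dz/dθ)^2) dθ,
so the Lagrangian is L = sqrt(289 + z'^2).
L depends on z' only, not on z or θ, so ∂L/∂z = 0 and
    ∂L/∂z' = z' / sqrt(289 + z'^2).
The Euler-Lagrange equation gives
    d/dθ( z' / sqrt(289 + z'^2) ) = 0,
so z' is constant. Integrating once:
    z(θ) = a θ + b,
a helix on the cylinder (a straight line when the cylinder is unrolled). The constants a, b are determined by the endpoint conditions.
With endpoint conditions z(0) = 2 and z(π/4) = 15: from z(0) = b we get b = 2, and a·π/4 + 2 = 15 gives a = 52/π, so
    z(θ) = (52/π) θ + 2.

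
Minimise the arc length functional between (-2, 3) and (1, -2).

Arc-length functional: J[y] = ∫ sqrt(1 + (y')^2) dx.
Lagrangian L = sqrt(1 + (y')^2) has no explicit y dependence, so ∂L/∂y = 0 and the Euler-Lagrange equation gives
    d/dx( y' / sqrt(1 + (y')^2) ) = 0  ⇒  y' / sqrt(1 + (y')^2) = const.
Hence y' is constant, so y(x) is affine.
Fitting the endpoints (-2, 3) and (1, -2):
    slope m = ((-2) − 3) / (1 − (-2)) = -5/3,
    intercept c = 3 − m·(-2) = -1/3.
Extremal: y(x) = (-5/3) x - 1/3.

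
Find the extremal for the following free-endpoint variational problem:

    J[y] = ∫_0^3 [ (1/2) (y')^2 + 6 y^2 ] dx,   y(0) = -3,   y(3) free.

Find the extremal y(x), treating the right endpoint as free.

The Lagrangian L = (1/2) (y')^2 + 6 y^2 gives
    ∂L/∂y = 12 y,   ∂L/∂y' = y'.
Euler-Lagrange: y'' − 12 y = 0.
With k = sqrt(12), the general solution is
    y(x) = A cosh(sqrt(12) x) + B sinh(sqrt(12) x).
Fixed left endpoint y(0) = -3 ⇒ A = -3.
The right endpoint x = 3 is free, so the natural (transversality) condition is ∂L/∂y' |_{x=3} = 0, i.e. y'(3) = 0.
Compute y'(x) = A k sinh(k x) + B k cosh(k x), so
    y'(3) = A k sinh(k·3) + B k cosh(k·3) = 0
    ⇒ B = −A tanh(k·3) = 3 tanh(sqrt(12)·3).
Therefore the extremal is
    y(x) = −3 cosh(sqrt(12) x) + 3 tanh(sqrt(12)·3) sinh(sqrt(12) x).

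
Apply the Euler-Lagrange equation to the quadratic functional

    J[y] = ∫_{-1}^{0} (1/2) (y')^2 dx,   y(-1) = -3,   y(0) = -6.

The Lagrangian is L = (1/2) (y')^2.
Compute ∂L/∂y = 0, ∂L/∂y' = y'.
The Euler-Lagrange equation d/dx(∂L/∂y') − ∂L/∂y = 0 reduces to
    y'' = 0.
Its general solution is
    y(x) = A x + B,
with A, B fixed by the endpoint conditions.
Applying the endpoint conditions y(-1) = -3 and y(0) = -6: solve A·-1 + B = -3 and A·0 + B = -6. Subtracting gives A(0 − -1) = -6 − -3, so A = -3, and B = -3 − A·-1 = -6. Therefore
    y(x) = -3 x - 6.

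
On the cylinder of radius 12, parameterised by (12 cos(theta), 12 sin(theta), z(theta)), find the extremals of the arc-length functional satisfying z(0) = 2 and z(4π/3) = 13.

Parameterise the cylinder of radius R = 12 as
    r(θ) = (12 cos θ, 12 sin θ, z(θ)).
The arc-length element is
    ds = sqrt(144 + (dz/dθ)^2) dθ,
so the Lagrangian is L = sqrt(144 + z'^2).
L depends on z' only, not on z or θ, so ∂L/∂z = 0 and
    ∂L/∂z' = z' / sqrt(144 + z'^2).
The Euler-Lagrange equation gives
    d/dθ( z' / sqrt(144 + z'^2) ) = 0,
so z' is constant. Integrating once:
    z(θ) = a θ + b,
a helix on the cylinder (a straight line when the cylinder is unrolled). The constants a, b are determined by the endpoint conditions.
With endpoint conditions z(0) = 2 and z(4π/3) = 13: from z(0) = b we get b = 2, and a·4π/3 + 2 = 13 gives a = 33/(4π), so
    z(θ) = (33/(4π)) θ + 2.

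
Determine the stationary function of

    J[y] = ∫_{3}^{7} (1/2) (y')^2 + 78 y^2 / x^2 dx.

The Lagrangian is L = (1/2) (y')^2 + 78 y^2 / x^2.
Compute ∂L/∂y = 156y/x^2, ∂L/∂y' = y'.
The Euler-Lagrange equation d/dx(∂L/∂y') − ∂L/∂y = 0 reduces to
    y'' − 156/x^2 · y = 0  (x > 0).
Its general solution is
    y(x) = A x^13 + B x^(-12),
with A, B fixed by the endpoint conditions.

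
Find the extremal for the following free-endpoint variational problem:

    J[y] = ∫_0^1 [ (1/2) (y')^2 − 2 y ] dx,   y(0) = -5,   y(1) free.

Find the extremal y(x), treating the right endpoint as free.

The Lagrangian L = (1/2) (y')^2 − 2 y gives
    ∂L/∂y = −2,   ∂L/∂y' = y'.
Euler-Lagrange: d/dx(y') − (−2) = 0, i.e. y'' + 2 = 0, so
    y(x) = −(2/2) x^2 + C1 x + C2.
Fixed left endpoint y(0) = -5 ⇒ C2 = -5.
The right endpoint x = 1 is free, so the natural (transversality) condition is ∂L/∂y' |_{x=1} = 0, i.e. y'(1) = 0.
Compute y'(x) = −2 x + C1, so y'(1) = −2 + C1 = 0 ⇒ C1 = 2.
Therefore the extremal is
    y(x) = −x^2 + 2 x − 5.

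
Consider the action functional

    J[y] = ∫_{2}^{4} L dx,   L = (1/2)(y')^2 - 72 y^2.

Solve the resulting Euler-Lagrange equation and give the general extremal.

The Lagrangian is L = (1/2)(y')^2 - 72 y^2.
∂L/∂y = -144y.
∂L/∂y' = y'.
The Euler-Lagrange equation d/dx(∂L/∂y') − ∂L/∂y = 0 becomes:
    y'' + 144 y = 0
General solution: y(x) = A sin(12x) + B cos(12x), where A and B are arbitrary constants fixed by the endpoint conditions.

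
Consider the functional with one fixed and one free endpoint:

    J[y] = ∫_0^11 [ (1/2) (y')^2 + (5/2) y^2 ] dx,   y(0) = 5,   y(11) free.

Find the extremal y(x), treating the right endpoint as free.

The Lagrangian L = (1/2) (y')^2 + (5/2) y^2 gives
    ∂L/∂y = 5 y,   ∂L/∂y' = y'.
Euler-Lagrange: y'' − 5 y = 0.
With k = sqrt(5), the general solution is
    y(x) = A cosh(sqrt(5) x) + B sinh(sqrt(5) x).
Fixed left endpoint y(0) = 5 ⇒ A = 5.
The right endpoint x = 11 is free, so the natural (transversality) condition is ∂L/∂y' |_{x=11} = 0, i.e. y'(11) = 0.
Compute y'(x) = A k sinh(k x) + B k cosh(k x), so
    y'(11) = A k sinh(k·11) + B k cosh(k·11) = 0
    ⇒ B = −A tanh(k·11) = − 5 tanh(sqrt(5)·11).
Therefore the extremal is
    y(x) = 5 cosh(sqrt(5) x) − 5 tanh(sqrt(5)·11) sinh(sqrt(5) x).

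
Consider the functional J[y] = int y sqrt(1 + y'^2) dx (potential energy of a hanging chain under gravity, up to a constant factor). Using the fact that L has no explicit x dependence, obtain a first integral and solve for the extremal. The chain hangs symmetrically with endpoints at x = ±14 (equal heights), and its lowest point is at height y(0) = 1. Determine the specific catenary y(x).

The Lagrangian L(y, y') = y sqrt(1 + y'^2) has no explicit x dependence, so the Beltrami identity applies:
    L − y' ∂L/∂y' = C.
Compute ∂L/∂y' = y · y' / sqrt(1 + y'^2). Then
    L − y' ∂L/∂y'
    = y sqrt(1 + y'^2) − y · y'^2 / sqrt(1 + y'^2)
    = y (1 + y'^2 − y'^2) / sqrt(1 + y'^2)
    = y / sqrt(1 + y'^2) = C.
Squaring gives y^2 = C^2 (1 + y'^2), i.e.
    y'^2 = y^2 / C^2 − 1.
Separating variables,
    dy / sqrt(y^2 − C^2) = dx / C,
and integrating gives arccosh(y / C) = (x − a)/C, so
    y(x) = C cosh((x − a)/C),
the catenary. The constants C and a are fixed by the two endpoint conditions (and, for the hanging-chain problem, the length constraint selects C).
Now fit the given data. The endpoints x = ±14 are symmetric at equal height, so the catenary is even about its minimum: a = 0 and y(x) = C cosh(x/C). The lowest point is y(0) = C cosh(0) = C, and we are told y(0) = 1, so C = 1. Therefore
    y(x) = cosh(x),
and at the endpoints
    y(±14) = cosh(14).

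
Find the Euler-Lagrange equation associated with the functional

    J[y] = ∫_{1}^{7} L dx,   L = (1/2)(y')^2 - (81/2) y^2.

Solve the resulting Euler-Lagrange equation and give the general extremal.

The Lagrangian is L = (1/2)(y')^2 - (81/2) y^2.
∂L/∂y = -81y.
∂L/∂y' = y'.
The Euler-Lagrange equation d/dx(∂L/∂y') − ∂L/∂y = 0 becomes:
    y'' + 81 y = 0
General solution: y(x) = A sin(9x) + B cos(9x), where A and B are arbitrary constants fixed by the endpoint conditions.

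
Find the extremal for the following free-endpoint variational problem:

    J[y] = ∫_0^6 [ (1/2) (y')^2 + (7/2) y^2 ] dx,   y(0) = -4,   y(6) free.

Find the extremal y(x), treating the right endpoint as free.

The Lagrangian L = (1/2) (y')^2 + (7/2) y^2 gives
    ∂L/∂y = 7 y,   ∂L/∂y' = y'.
Euler-Lagrange: y'' − 7 y = 0.
With k = sqrt(7), the general solution is
    y(x) = A cosh(sqrt(7) x) + B sinh(sqrt(7) x).
Fixed left endpoint y(0) = -4 ⇒ A = -4.
The right endpoint x = 6 is free, so the natural (transversality) condition is ∂L/∂y' |_{x=6} = 0, i.e. y'(6) = 0.
Compute y'(x) = A k sinh(k x) + B k cosh(k x), so
    y'(6) = A k sinh(k·6) + B k cosh(k·6) = 0
    ⇒ B = −A tanh(k·6) = 4 tanh(sqrt(7)·6).
Therefore the extremal is
    y(x) = −4 cosh(sqrt(7) x) + 4 tanh(sqrt(7)·6) sinh(sqrt(7) x).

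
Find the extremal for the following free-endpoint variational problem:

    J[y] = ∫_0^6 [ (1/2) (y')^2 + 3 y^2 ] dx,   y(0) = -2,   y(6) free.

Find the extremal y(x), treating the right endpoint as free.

The Lagrangian L = (1/2) (y')^2 + 3 y^2 gives
    ∂L/∂y = 6 y,   ∂L/∂y' = y'.
Euler-Lagrange: y'' − 6 y = 0.
With k = sqrt(6), the general solution is
    y(x) = A cosh(sqrt(6) x) + B sinh(sqrt(6) x).
Fixed left endpoint y(0) = -2 ⇒ A = -2.
The right endpoint x = 6 is free, so the natural (transversality) condition is ∂L/∂y' |_{x=6} = 0, i.e. y'(6) = 0.
Compute y'(x) = A k sinh(k x) + B k cosh(k x), so
    y'(6) = A k sinh(k·6) + B k cosh(k·6) = 0
    ⇒ B = −A tanh(k·6) = 2 tanh(sqrt(6)·6).
Therefore the extremal is
    y(x) = −2 cosh(sqrt(6) x) + 2 tanh(sqrt(6)·6) sinh(sqrt(6) x).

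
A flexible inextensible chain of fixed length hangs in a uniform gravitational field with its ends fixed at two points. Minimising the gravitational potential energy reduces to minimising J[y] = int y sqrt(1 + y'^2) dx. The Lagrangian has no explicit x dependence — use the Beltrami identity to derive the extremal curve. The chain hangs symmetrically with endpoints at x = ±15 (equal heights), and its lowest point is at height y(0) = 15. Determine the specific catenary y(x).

The Lagrangian L(y, y') = y sqrt(1 + y'^2) has no explicit x dependence, so the Beltrami identity applies:
    L − y' ∂L/∂y' = C.
Compute ∂L/∂y' = y · y' / sqrt(1 + y'^2). Then
    L − y' ∂L/∂y'
    = y sqrt(1 + y'^2) − y · y'^2 / sqrt(1 + y'^2)
    = y (1 + y'^2 − y'^2) / sqrt(1 + y'^2)
    = y / sqrt(1 + y'^2) = C.
Squaring gives y^2 = C^2 (1 + y'^2), i.e.
    y'^2 = y^2 / C^2 − 1.
Separating variables,
    dy / sqrt(y^2 − C^2) = dx / C,
and integrating gives arccosh(y / C) = (x − a)/C, so
    y(x) = C cosh((x − a)/C),
the catenary. The constants C and a are fixed by the two endpoint conditions (and, for the hanging-chain problem, the length constraint selects C).
Now fit the given data. The endpoints x = ±15 are symmetric at equal height, so the catenary is even about its minimum: a = 0 and y(x) = C cosh(x/C). The lowest point is y(0) = C cosh(0) = C, and we are told y(0) = 15, so C = 15. Therefore
    y(x) = 15 cosh(x/15),
and at the endpoints
    y(±15) = 15 cosh(15/15).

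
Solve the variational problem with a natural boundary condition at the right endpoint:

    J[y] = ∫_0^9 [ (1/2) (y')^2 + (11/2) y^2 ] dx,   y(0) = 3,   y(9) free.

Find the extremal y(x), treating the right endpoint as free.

The Lagrangian L = (1/2) (y')^2 + (11/2) y^2 gives
    ∂L/∂y = 11 y,   ∂L/∂y' = y'.
Euler-Lagrange: y'' − 11 y = 0.
With k = sqrt(11), the general solution is
    y(x) = A cosh(sqrt(11) x) + B sinh(sqrt(11) x).
Fixed left endpoint y(0) = 3 ⇒ A = 3.
The right endpoint x = 9 is free, so the natural (transversality) condition is ∂L/∂y' |_{x=9} = 0, i.e. y'(9) = 0.
Compute y'(x) = A k sinh(k x) + B k cosh(k x), so
    y'(9) = A k sinh(k·9) + B k cosh(k·9) = 0
    ⇒ B = −A tanh(k·9) = − 3 tanh(sqrt(11)·9).
Therefore the extremal is
    y(x) = 3 cosh(sqrt(11) x) − 3 tanh(sqrt(11)·9) sinh(sqrt(11) x).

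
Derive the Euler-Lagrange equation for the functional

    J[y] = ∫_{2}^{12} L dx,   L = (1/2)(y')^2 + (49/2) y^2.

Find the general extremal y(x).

The Lagrangian is L = (1/2)(y')^2 + (49/2) y^2.
∂L/∂y = 49y.
∂L/∂y' = y'.
The Euler-Lagrange equation d/dx(∂L/∂y') − ∂L/∂y = 0 becomes:
    y'' - 49 y = 0
General solution: y(x) = A e^(7x) + B e^(-7x), where A and B are arbitrary constants fixed by the endpoint conditions.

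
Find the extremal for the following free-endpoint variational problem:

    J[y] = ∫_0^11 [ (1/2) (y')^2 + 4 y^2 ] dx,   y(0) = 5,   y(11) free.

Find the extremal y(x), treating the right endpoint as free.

The Lagrangian L = (1/2) (y')^2 + 4 y^2 gives
    ∂L/∂y = 8 y,   ∂L/∂y' = y'.
Euler-Lagrange: y'' − 8 y = 0.
With k = sqrt(8), the general solution is
    y(x) = A cosh(sqrt(8) x) + B sinh(sqrt(8) x).
Fixed left endpoint y(0) = 5 ⇒ A = 5.
The right endpoint x = 11 is free, so the natural (transversality) condition is ∂L/∂y' |_{x=11} = 0, i.e. y'(11) = 0.
Compute y'(x) = A k sinh(k x) + B k cosh(k x), so
    y'(11) = A k sinh(k·11) + B k cosh(k·11) = 0
    ⇒ B = −A tanh(k·11) = − 5 tanh(sqrt(8)·11).
Therefore the extremal is
    y(x) = 5 cosh(sqrt(8) x) − 5 tanh(sqrt(8)·11) sinh(sqrt(8) x).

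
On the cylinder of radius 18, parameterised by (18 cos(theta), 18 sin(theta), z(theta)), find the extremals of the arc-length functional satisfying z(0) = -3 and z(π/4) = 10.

Parameterise the cylinder of radius R = 18 as
    r(θ) = (18 cos θ, 18 sin θ, z(θ)).
The arc-length element is
    ds = sqrt(324 + (dz/dθ)^2) dθ,
so the Lagrangian is L = sqrt(324 + z'^2).
L depends on z' only, not on z or θ, so ∂L/∂z = 0 and
    ∂L/∂z' = z' / sqrt(324 + z'^2).
The Euler-Lagrange equation gives
    d/dθ( z' / sqrt(324 + z'^2) ) = 0,
so z' is constant. Integrating once:
    z(θ) = a θ + b,
a helix on the cylinder (a straight line when the cylinder is unrolled). The constants a, b are determined by the endpoint conditions.
With endpoint conditions z(0) = -3 and z(π/4) = 10: from z(0) = b we get b = -3, and a·π/4 + -3 = 10 gives a = 52/π, so
    z(θ) = (52/π) θ − 3.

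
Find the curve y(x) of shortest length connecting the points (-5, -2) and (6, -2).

Arc-length functional: J[y] = ∫ sqrt(1 + (y')^2) dx.
Lagrangian L = sqrt(1 + (y')^2) has no explicit y dependence, so ∂L/∂y = 0 and the Euler-Lagrange equation gives
    d/dx( y' / sqrt(1 + (y')^2) ) = 0  ⇒  y' / sqrt(1 + (y')^2) = const.
Hence y' is constant, so y(x) is affine.
Fitting the endpoints (-5, -2) and (6, -2):
    slope m = ((-2) − (-2)) / (6 − (-5)) = 0,
    intercept c = (-2) − m·(-5) = -2.
Extremal: y(x) = -2.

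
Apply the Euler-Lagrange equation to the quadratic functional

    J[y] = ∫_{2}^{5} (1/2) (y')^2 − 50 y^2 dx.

The Lagrangian is L = (1/2) (y')^2 − 50 y^2.
Compute ∂L/∂y = -100y, ∂L/∂y' = y'.
The Euler-Lagrange equation d/dx(∂L/∂y') − ∂L/∂y = 0 reduces to
    y'' + 100 y = 0.
Its general solution is
    y(x) = A sin(10x) + B cos(10x),
with A, B fixed by the endpoint conditions.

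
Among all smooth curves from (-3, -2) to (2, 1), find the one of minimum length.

Arc-length functional: J[y] = ∫ sqrt(1 + (y')^2) dx.
Lagrangian L = sqrt(1 + (y')^2) has no explicit y dependence, so ∂L/∂y = 0 and the Euler-Lagrange equation gives
    d/dx( y' / sqrt(1 + (y')^2) ) = 0  ⇒  y' / sqrt(1 + (y')^2) = const.
Hence y' is constant, so y(x) is affine.
Fitting the endpoints (-3, -2) and (2, 1):
    slope m = (1 − (-2)) / (2 − (-3)) = 3/5,
    intercept c = (-2) − m·(-3) = -1/5.
Extremal: y(x) = (3/5) x - 1/5.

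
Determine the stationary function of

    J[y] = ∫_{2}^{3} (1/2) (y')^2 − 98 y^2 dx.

The Lagrangian is L = (1/2) (y')^2 − 98 y^2.
Compute ∂L/∂y = -196y, ∂L/∂y' = y'.
The Euler-Lagrange equation d/dx(∂L/∂y') − ∂L/∂y = 0 reduces to
    y'' + 196 y = 0.
Its general solution is
    y(x) = A sin(14x) + B cos(14x),
with A, B fixed by the endpoint conditions.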